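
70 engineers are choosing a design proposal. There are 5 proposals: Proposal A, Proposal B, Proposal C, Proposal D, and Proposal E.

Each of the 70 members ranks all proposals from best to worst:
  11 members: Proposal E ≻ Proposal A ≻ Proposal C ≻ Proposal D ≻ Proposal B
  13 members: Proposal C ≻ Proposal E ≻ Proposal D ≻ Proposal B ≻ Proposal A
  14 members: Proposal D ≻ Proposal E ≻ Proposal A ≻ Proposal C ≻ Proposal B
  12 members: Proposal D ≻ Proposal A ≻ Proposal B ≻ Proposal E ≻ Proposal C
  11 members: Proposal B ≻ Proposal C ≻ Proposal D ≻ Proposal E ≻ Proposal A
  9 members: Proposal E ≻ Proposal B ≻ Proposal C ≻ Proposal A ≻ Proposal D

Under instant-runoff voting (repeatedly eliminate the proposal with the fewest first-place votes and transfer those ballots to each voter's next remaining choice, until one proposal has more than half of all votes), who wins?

Proposal C

Round 1: Proposal A 0, Proposal B 11, Proposal C 13, Proposal D 26, Proposal E 20. Proposal A eliminated.
Round 2: Proposal B 11, Proposal C 13, Proposal D 26, Proposal E 20. Proposal B eliminated.
Round 3: Proposal C 24, Proposal D 26, Proposal E 20. Proposal E eliminated.
Round 4: Proposal C 44, Proposal D 26. Proposal C has a majority (≥36).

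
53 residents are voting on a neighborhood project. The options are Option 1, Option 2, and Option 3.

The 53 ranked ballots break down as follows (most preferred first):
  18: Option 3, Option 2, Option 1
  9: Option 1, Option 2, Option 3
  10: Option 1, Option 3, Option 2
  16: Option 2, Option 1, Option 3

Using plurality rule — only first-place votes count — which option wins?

Option 1

First-place votes: Option 1 19, Option 2 16, Option 3 18.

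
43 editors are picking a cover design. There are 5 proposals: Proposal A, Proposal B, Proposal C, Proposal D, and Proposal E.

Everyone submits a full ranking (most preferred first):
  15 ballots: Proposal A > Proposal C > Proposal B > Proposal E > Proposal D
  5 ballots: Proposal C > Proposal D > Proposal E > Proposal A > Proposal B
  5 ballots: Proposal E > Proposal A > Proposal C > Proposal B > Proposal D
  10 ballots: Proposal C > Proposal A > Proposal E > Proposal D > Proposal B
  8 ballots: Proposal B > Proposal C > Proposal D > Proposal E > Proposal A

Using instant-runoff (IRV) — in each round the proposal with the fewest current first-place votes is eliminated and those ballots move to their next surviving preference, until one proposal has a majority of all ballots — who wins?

Round 1: Proposal A 15, Proposal B 8, Proposal C 15, Proposal D 0, Proposal E 5. Proposal D eliminated.
Round 2: Proposal A 15, Proposal B 8, Proposal C 15, Proposal E 5. Proposal E eliminated.
Round 3: Proposal A 20, Proposal B 8, Proposal C 15. Proposal B eliminated.
Round 4: Proposal A 20, Proposal C 23. Proposal C has a majority (≥22).

Proposal C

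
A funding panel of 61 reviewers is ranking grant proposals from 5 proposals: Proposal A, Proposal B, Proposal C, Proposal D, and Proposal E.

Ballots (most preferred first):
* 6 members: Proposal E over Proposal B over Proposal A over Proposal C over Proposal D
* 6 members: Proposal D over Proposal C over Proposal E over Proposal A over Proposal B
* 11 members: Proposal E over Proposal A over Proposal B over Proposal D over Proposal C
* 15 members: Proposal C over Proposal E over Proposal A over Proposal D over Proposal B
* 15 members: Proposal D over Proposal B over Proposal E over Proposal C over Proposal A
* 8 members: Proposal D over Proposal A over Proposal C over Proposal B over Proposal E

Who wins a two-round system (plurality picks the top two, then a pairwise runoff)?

Round 1 first-place votes: Proposal A 0, Proposal B 0, Proposal C 15, Proposal D 29, Proposal E 17. Proposal D and Proposal E advance.
Runoff: Proposal D is ranked above Proposal E on 29 ballots, Proposal E above Proposal D on 32.

Proposal E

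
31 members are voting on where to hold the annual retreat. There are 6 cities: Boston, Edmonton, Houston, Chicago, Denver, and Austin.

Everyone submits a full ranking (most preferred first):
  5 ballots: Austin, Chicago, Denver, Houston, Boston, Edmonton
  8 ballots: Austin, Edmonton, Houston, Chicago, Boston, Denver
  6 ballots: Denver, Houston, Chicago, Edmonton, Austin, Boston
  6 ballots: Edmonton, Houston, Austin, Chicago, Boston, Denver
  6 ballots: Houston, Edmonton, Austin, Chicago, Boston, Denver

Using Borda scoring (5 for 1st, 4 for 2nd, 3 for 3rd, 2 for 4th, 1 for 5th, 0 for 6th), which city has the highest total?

Houston

Boston: 5×1 + 8×1 + 6×0 + 6×1 + 6×1 = 25
Edmonton: 5×0 + 8×4 + 6×2 + 6×5 + 6×4 = 98
Houston: 5×2 + 8×3 + 6×4 + 6×4 + 6×5 = 112
Chicago: 5×4 + 8×2 + 6×3 + 6×2 + 6×2 = 78
Denver: 5×3 + 8×0 + 6×5 + 6×0 + 6×0 = 45
Austin: 5×5 + 8×5 + 6×1 + 6×3 + 6×3 = 107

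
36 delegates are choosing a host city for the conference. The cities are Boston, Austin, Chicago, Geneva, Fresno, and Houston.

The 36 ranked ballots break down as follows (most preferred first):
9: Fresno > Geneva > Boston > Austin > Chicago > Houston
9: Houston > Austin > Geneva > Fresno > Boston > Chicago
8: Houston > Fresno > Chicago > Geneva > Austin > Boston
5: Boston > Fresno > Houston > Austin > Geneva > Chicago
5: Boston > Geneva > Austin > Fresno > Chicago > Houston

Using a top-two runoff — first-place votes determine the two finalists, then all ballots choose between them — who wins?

Boston

Round 1 first-place votes: Boston 10, Austin 0, Chicago 0, Geneva 0, Fresno 9, Houston 17. Houston and Boston advance.
Runoff: Houston is ranked above Boston on 17 ballots, Boston above Houston on 19.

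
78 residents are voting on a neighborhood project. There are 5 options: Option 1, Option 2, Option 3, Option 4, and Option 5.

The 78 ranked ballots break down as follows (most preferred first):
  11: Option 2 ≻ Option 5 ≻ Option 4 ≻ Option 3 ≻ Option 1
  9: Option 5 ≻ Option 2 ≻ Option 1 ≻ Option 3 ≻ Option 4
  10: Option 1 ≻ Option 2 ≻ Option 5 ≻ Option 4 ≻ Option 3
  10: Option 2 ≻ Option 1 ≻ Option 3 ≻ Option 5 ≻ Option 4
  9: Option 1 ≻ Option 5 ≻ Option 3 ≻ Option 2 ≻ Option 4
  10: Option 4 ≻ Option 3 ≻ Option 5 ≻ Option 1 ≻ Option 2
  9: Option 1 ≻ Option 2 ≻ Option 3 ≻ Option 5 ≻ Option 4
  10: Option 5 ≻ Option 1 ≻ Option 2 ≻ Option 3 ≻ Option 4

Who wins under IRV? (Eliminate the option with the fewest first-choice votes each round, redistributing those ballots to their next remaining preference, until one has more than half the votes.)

Option 5

Round 1: Option 1 28, Option 2 21, Option 3 0, Option 4 10, Option 5 19. Option 3 eliminated.
Round 2: Option 1 28, Option 2 21, Option 4 10, Option 5 19. Option 4 eliminated.
Round 3: Option 1 28, Option 2 21, Option 5 29. Option 2 eliminated.
Round 4: Option 1 38, Option 5 40. Option 5 has a majority (≥40).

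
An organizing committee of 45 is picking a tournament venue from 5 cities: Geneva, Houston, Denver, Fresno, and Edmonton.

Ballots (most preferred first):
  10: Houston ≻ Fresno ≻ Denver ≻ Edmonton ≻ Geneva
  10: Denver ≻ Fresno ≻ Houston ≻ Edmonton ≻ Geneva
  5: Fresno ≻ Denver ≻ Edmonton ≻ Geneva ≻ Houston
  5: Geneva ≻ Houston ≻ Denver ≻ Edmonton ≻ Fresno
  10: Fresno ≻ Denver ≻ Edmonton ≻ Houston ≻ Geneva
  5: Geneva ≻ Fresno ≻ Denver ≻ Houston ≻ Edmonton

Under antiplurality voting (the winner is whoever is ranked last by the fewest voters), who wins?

Denver

Last-place votes: Geneva 30, Houston 5, Denver 0, Fresno 5, Edmonton 5.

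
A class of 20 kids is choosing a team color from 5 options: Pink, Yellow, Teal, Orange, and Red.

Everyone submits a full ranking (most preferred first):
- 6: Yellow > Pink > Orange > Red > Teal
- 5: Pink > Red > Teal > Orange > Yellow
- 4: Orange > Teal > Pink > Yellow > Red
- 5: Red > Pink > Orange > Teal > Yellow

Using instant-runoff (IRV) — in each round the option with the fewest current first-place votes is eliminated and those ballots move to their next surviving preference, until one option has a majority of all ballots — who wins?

Pink

Round 1: Pink 5, Yellow 6, Teal 0, Orange 4, Red 5. Teal eliminated.
Round 2: Pink 5, Yellow 6, Orange 4, Red 5. Orange eliminated.
Round 3: Pink 9, Yellow 6, Red 5. Red eliminated.
Round 4: Pink 14, Yellow 6. Pink has a majority (≥11).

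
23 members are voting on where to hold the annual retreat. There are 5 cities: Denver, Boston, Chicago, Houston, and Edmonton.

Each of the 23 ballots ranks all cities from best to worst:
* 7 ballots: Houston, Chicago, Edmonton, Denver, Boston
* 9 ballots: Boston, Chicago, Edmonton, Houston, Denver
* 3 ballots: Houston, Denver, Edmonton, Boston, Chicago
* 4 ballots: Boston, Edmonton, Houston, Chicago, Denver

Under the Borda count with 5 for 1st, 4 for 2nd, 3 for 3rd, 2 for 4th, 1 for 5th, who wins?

Houston

Denver: 7×2 + 9×1 + 3×4 + 4×1 = 39
Boston: 7×1 + 9×5 + 3×2 + 4×5 = 78
Chicago: 7×4 + 9×4 + 3×1 + 4×2 = 75
Houston: 7×5 + 9×2 + 3×5 + 4×3 = 80
Edmonton: 7×3 + 9×3 + 3×3 + 4×4 = 73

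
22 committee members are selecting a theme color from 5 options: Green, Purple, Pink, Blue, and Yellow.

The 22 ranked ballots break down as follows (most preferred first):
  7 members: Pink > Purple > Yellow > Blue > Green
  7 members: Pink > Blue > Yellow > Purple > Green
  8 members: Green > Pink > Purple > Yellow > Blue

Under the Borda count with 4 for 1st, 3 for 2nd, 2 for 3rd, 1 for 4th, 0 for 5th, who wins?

Green: 7×0 + 7×0 + 8×4 = 32
Purple: 7×3 + 7×1 + 8×2 = 44
Pink: 7×4 + 7×4 + 8×3 = 80
Blue: 7×1 + 7×3 + 8×0 = 28
Yellow: 7×2 + 7×2 + 8×1 = 36

Pink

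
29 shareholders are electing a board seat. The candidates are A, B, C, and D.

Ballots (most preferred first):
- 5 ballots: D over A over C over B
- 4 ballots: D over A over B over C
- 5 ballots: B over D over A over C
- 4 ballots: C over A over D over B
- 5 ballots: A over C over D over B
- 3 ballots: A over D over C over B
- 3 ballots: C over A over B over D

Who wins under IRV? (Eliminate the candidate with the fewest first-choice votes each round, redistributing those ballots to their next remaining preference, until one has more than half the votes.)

A

Round 1: A 8, B 5, C 7, D 9. B eliminated.
Round 2: A 8, C 7, D 14. C eliminated.
Round 3: A 15, D 14. A has a majority (≥15).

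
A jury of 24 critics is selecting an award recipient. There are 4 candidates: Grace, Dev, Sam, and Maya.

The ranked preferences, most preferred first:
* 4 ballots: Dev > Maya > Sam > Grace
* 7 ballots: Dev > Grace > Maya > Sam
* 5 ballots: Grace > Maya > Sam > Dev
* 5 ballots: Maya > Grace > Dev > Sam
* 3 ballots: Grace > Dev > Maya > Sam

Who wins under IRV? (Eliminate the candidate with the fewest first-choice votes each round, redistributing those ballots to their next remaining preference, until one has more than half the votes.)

Grace

Round 1: Grace 8, Dev 11, Sam 0, Maya 5. Sam eliminated.
Round 2: Grace 8, Dev 11, Maya 5. Maya eliminated.
Round 3: Grace 13, Dev 11. Grace has a majority (≥13).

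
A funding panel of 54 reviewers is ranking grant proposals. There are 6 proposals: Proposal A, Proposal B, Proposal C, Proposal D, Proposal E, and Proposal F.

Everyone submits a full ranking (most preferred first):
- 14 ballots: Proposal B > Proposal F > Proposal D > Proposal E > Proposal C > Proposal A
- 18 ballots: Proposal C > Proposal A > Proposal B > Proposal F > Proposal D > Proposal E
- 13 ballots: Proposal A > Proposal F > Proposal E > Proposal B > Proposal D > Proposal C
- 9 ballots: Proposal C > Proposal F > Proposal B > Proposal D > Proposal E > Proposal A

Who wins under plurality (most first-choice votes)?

First-place votes: Proposal A 13, Proposal B 14, Proposal C 27, Proposal D 0, Proposal E 0, Proposal F 0.

Proposal C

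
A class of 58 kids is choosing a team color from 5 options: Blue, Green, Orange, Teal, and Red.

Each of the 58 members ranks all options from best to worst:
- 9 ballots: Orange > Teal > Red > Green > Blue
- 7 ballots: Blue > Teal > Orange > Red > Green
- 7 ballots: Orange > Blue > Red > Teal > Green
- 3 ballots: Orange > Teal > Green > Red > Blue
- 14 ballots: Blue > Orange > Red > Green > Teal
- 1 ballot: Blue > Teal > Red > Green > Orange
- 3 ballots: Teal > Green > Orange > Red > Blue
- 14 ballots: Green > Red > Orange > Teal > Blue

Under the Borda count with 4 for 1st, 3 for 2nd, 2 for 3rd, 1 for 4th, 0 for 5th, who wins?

Blue: 9×0 + 7×4 + 7×3 + 3×0 + 14×4 + 1×4 + 3×0 + 14×0 = 109
Green: 9×1 + 7×0 + 7×0 + 3×2 + 14×1 + 1×1 + 3×3 + 14×4 = 95
Orange: 9×4 + 7×2 + 7×4 + 3×4 + 14×3 + 1×0 + 3×2 + 14×2 = 166
Teal: 9×3 + 7×3 + 7×1 + 3×3 + 14×0 + 1×3 + 3×4 + 14×1 = 93
Red: 9×2 + 7×1 + 7×2 + 3×1 + 14×2 + 1×2 + 3×1 + 14×3 = 117

Orange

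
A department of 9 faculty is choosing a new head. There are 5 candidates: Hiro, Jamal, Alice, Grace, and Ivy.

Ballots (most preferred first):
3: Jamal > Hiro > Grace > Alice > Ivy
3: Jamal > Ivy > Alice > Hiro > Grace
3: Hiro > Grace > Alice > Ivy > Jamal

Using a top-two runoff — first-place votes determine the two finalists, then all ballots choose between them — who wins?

Round 1 first-place votes: Hiro 3, Jamal 6, Alice 0, Grace 0, Ivy 0. Jamal and Hiro advance.
Runoff: Jamal is ranked above Hiro on 6 ballots, Hiro above Jamal on 3.

Jamal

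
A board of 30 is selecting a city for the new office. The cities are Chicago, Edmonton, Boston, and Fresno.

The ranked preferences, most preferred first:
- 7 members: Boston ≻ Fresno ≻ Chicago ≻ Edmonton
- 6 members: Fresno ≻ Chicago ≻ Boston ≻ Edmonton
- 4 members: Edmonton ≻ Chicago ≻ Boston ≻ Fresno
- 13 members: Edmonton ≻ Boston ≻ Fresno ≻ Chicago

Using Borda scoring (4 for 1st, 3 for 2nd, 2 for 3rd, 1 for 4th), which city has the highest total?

Chicago: 7×2 + 6×3 + 4×3 + 13×1 = 57
Edmonton: 7×1 + 6×1 + 4×4 + 13×4 = 81
Boston: 7×4 + 6×2 + 4×2 + 13×3 = 87
Fresno: 7×3 + 6×4 + 4×1 + 13×2 = 75

Boston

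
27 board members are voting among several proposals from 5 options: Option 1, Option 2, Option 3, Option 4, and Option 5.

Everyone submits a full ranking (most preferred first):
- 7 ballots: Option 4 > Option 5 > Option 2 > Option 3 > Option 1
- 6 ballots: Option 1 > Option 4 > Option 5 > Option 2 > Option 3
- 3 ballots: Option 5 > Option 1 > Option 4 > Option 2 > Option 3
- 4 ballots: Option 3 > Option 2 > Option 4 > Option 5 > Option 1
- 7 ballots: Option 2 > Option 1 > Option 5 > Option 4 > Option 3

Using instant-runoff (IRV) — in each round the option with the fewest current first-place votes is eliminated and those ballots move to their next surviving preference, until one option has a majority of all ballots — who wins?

Option 2

Round 1: Option 1 6, Option 2 7, Option 3 4, Option 4 7, Option 5 3. Option 5 eliminated.
Round 2: Option 1 9, Option 2 7, Option 3 4, Option 4 7. Option 3 eliminated.
Round 3: Option 1 9, Option 2 11, Option 4 7. Option 4 eliminated.
Round 4: Option 1 9, Option 2 18. Option 2 has a majority (≥14).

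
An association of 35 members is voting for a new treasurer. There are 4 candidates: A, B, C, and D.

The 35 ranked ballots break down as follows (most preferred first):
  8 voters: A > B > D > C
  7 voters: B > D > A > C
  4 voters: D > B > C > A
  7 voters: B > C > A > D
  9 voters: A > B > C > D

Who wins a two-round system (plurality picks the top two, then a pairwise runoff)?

B

Round 1 first-place votes: A 17, B 14, C 0, D 4. A and B advance.
Runoff: A is ranked above B on 17 ballots, B above A on 18.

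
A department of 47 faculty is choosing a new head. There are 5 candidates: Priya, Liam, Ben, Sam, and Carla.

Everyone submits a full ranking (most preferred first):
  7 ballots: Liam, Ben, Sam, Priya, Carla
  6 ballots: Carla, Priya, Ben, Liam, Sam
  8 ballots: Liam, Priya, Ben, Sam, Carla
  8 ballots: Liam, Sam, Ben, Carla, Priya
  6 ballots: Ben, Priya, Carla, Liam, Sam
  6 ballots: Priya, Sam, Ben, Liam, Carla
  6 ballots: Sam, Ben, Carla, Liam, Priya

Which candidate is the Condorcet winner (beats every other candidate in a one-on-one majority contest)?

Ben

Ben vs Priya: 27–20
Ben vs Liam: 24–23
Ben vs Sam: 27–20
Ben vs Carla: 41–6
Ben beats every other candidate.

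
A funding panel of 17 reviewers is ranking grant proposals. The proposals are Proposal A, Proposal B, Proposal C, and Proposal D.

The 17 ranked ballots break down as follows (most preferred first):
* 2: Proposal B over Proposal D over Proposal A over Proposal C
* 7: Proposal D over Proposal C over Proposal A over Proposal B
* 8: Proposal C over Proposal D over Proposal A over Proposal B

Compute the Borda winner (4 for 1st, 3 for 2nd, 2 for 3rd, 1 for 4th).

Proposal A: 2×2 + 7×2 + 8×2 = 34
Proposal B: 2×4 + 7×1 + 8×1 = 23
Proposal C: 2×1 + 7×3 + 8×4 = 55
Proposal D: 2×3 + 7×4 + 8×3 = 58

Proposal D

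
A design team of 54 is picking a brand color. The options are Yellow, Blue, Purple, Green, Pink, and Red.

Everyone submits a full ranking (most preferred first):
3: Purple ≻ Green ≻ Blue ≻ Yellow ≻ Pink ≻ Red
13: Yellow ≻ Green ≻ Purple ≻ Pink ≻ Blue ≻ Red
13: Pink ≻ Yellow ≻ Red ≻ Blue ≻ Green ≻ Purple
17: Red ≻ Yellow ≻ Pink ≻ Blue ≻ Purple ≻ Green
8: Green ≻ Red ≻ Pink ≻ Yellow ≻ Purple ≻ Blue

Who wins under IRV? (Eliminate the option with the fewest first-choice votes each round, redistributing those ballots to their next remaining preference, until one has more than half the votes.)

Round 1: Yellow 13, Blue 0, Purple 3, Green 8, Pink 13, Red 17. Blue eliminated.
Round 2: Yellow 13, Purple 3, Green 8, Pink 13, Red 17. Purple eliminated.
Round 3: Yellow 13, Green 11, Pink 13, Red 17. Green eliminated.
Round 4: Yellow 16, Pink 13, Red 25. Pink eliminated.
Round 5: Yellow 29, Red 25. Yellow has a majority (≥28).

Yellow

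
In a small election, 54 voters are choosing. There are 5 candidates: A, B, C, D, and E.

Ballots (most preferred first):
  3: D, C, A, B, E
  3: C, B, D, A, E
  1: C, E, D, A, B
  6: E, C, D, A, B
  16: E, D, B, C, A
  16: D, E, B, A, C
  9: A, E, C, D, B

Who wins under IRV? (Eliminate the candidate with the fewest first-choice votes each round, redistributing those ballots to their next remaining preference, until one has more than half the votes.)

E

Round 1: A 9, B 0, C 4, D 19, E 22. B eliminated.
Round 2: A 9, C 4, D 19, E 22. C eliminated.
Round 3: A 9, D 22, E 23. A eliminated.
Round 4: D 22, E 32. E has a majority (≥28).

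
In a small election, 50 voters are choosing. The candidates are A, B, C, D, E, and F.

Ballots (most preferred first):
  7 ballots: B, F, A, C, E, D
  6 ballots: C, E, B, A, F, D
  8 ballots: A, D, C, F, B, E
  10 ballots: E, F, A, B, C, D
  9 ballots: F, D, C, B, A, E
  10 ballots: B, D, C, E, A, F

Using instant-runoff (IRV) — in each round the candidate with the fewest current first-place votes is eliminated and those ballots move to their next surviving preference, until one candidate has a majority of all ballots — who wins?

Round 1: A 8, B 17, C 6, D 0, E 10, F 9. D eliminated.
Round 2: A 8, B 17, C 6, E 10, F 9. C eliminated.
Round 3: A 8, B 17, E 16, F 9. A eliminated.
Round 4: B 17, E 16, F 17. E eliminated.
Round 5: B 23, F 27. F has a majority (≥26).

F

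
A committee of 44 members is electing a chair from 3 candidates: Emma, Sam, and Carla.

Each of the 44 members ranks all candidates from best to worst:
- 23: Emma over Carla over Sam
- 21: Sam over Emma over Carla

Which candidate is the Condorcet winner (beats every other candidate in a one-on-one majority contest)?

Emma vs Sam: 23–21
Emma vs Carla: 44–0
Emma beats every other candidate.

Emma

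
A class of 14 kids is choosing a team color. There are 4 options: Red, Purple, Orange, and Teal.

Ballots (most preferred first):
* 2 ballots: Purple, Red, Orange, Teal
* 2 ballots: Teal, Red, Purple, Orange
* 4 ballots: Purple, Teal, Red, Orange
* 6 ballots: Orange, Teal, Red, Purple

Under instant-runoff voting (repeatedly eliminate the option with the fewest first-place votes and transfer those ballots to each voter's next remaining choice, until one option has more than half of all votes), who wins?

Purple

Round 1: Red 0, Purple 6, Orange 6, Teal 2. Red eliminated.
Round 2: Purple 6, Orange 6, Teal 2. Teal eliminated.
Round 3: Purple 8, Orange 6. Purple has a majority (≥8).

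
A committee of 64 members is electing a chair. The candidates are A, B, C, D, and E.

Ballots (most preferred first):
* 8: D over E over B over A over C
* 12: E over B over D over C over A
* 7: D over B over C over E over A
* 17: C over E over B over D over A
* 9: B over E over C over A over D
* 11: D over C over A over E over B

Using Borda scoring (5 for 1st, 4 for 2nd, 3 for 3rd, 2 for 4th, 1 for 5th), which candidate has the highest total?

E

A: 8×2 + 12×1 + 7×1 + 17×1 + 9×2 + 11×3 = 103
B: 8×3 + 12×4 + 7×4 + 17×3 + 9×5 + 11×1 = 207
C: 8×1 + 12×2 + 7×3 + 17×5 + 9×3 + 11×4 = 209
D: 8×5 + 12×3 + 7×5 + 17×2 + 9×1 + 11×5 = 209
E: 8×4 + 12×5 + 7×2 + 17×4 + 9×4 + 11×2 = 232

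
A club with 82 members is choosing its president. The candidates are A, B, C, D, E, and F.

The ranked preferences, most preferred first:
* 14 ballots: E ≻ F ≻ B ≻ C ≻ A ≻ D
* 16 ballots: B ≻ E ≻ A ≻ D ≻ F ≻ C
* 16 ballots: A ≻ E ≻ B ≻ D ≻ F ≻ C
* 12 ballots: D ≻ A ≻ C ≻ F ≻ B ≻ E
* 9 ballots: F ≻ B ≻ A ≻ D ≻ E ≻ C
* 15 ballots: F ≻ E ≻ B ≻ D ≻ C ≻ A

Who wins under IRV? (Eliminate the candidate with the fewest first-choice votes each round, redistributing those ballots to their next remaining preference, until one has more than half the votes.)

Round 1: A 16, B 16, C 0, D 12, E 14, F 24. C eliminated.
Round 2: A 16, B 16, D 12, E 14, F 24. D eliminated.
Round 3: A 28, B 16, E 14, F 24. E eliminated.
Round 4: A 28, B 16, F 38. B eliminated.
Round 5: A 44, F 38. A has a majority (≥42).

A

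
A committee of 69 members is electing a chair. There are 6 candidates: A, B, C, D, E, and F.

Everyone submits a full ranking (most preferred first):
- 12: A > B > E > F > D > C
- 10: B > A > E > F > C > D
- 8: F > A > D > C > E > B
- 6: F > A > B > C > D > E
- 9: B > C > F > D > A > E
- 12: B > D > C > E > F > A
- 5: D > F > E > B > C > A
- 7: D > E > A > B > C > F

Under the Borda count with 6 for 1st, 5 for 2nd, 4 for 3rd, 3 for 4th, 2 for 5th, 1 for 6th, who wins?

A: 12×6 + 10×5 + 8×5 + 6×5 + 9×2 + 12×1 + 5×1 + 7×4 = 255
B: 12×5 + 10×6 + 8×1 + 6×4 + 9×6 + 12×6 + 5×3 + 7×3 = 314
C: 12×1 + 10×2 + 8×3 + 6×3 + 9×5 + 12×4 + 5×2 + 7×2 = 191
D: 12×2 + 10×1 + 8×4 + 6×2 + 9×3 + 12×5 + 5×6 + 7×6 = 237
E: 12×4 + 10×4 + 8×2 + 6×1 + 9×1 + 12×3 + 5×4 + 7×5 = 210
F: 12×3 + 10×3 + 8×6 + 6×6 + 9×4 + 12×2 + 5×5 + 7×1 = 242

B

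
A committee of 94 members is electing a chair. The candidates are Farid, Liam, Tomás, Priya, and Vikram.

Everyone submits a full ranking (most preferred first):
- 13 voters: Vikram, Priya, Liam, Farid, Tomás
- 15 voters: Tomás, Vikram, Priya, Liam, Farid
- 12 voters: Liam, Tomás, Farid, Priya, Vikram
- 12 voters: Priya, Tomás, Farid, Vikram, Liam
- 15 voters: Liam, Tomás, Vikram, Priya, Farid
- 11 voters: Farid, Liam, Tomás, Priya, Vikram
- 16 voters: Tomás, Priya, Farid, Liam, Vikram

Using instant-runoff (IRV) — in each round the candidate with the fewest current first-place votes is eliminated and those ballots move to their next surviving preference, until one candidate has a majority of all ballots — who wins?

Liam

Round 1: Farid 11, Liam 27, Tomás 31, Priya 12, Vikram 13. Farid eliminated.
Round 2: Liam 38, Tomás 31, Priya 12, Vikram 13. Priya eliminated.
Round 3: Liam 38, Tomás 43, Vikram 13. Vikram eliminated.
Round 4: Liam 51, Tomás 43. Liam has a majority (≥48).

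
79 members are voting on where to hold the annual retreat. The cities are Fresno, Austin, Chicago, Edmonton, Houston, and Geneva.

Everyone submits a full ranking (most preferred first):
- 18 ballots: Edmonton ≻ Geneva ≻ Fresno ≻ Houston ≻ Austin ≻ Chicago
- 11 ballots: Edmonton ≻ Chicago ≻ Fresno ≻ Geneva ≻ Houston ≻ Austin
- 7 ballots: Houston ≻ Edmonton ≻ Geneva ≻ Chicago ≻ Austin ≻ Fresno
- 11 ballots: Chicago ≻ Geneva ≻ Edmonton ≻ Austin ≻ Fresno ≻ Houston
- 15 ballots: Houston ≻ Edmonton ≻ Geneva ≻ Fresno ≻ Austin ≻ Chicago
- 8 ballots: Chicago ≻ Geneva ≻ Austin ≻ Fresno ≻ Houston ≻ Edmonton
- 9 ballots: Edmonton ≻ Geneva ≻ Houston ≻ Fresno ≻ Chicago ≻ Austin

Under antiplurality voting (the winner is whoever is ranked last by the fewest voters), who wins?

Last-place votes: Fresno 7, Austin 20, Chicago 33, Edmonton 8, Houston 11, Geneva 0.

Geneva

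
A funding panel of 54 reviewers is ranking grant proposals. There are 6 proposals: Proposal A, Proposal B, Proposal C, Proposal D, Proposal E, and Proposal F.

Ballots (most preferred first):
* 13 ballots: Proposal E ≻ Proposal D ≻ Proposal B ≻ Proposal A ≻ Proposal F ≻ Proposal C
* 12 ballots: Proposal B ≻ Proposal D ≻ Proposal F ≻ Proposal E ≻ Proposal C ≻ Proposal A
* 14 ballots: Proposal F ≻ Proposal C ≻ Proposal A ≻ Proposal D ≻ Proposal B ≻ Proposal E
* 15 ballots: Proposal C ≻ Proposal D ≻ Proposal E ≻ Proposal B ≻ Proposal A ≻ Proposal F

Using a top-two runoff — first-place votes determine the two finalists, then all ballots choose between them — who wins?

Proposal F

Round 1 first-place votes: Proposal A 0, Proposal B 12, Proposal C 15, Proposal D 0, Proposal E 13, Proposal F 14. Proposal C and Proposal F advance.
Runoff: Proposal C is ranked above Proposal F on 15 ballots, Proposal F above Proposal C on 39.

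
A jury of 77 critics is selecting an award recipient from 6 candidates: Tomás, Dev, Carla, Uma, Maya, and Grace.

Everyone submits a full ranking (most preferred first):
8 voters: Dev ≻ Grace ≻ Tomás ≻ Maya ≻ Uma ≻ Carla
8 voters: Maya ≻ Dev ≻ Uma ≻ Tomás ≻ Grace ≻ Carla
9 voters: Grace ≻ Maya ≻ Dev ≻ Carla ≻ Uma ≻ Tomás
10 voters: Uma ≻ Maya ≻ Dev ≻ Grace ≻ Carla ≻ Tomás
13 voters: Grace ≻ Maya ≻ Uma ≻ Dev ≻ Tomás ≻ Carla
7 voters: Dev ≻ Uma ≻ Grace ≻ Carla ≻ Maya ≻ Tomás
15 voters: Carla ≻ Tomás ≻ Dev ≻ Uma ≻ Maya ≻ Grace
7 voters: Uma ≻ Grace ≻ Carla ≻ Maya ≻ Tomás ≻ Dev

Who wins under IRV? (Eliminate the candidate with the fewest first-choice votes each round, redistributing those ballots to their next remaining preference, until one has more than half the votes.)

Round 1: Tomás 0, Dev 15, Carla 15, Uma 17, Maya 8, Grace 22. Tomás eliminated.
Round 2: Dev 15, Carla 15, Uma 17, Maya 8, Grace 22. Maya eliminated.
Round 3: Dev 23, Carla 15, Uma 17, Grace 22. Carla eliminated.
Round 4: Dev 38, Uma 17, Grace 22. Uma eliminated.
Round 5: Dev 48, Grace 29. Dev has a majority (≥39).

Dev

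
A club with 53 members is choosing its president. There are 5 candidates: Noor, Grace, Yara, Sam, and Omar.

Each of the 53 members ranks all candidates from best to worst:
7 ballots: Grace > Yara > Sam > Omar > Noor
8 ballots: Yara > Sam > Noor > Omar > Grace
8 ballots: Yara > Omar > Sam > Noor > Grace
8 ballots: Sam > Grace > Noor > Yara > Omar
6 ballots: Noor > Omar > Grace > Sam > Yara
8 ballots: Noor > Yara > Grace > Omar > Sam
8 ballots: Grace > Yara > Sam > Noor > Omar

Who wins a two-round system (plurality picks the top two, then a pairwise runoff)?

Round 1 first-place votes: Noor 14, Grace 15, Yara 16, Sam 8, Omar 0. Yara and Grace advance.
Runoff: Yara is ranked above Grace on 24 ballots, Grace above Yara on 29.

Grace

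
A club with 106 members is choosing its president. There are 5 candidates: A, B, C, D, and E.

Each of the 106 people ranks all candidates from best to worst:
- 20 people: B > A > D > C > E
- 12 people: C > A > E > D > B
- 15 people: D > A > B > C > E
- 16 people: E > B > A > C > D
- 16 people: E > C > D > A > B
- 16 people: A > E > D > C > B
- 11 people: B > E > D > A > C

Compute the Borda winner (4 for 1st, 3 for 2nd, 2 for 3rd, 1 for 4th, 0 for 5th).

A: 20×3 + 12×3 + 15×3 + 16×2 + 16×1 + 16×4 + 11×1 = 264
B: 20×4 + 12×0 + 15×2 + 16×3 + 16×0 + 16×0 + 11×4 = 202
C: 20×1 + 12×4 + 15×1 + 16×1 + 16×3 + 16×1 + 11×0 = 163
D: 20×2 + 12×1 + 15×4 + 16×0 + 16×2 + 16×2 + 11×2 = 198
E: 20×0 + 12×2 + 15×0 + 16×4 + 16×4 + 16×3 + 11×3 = 233

A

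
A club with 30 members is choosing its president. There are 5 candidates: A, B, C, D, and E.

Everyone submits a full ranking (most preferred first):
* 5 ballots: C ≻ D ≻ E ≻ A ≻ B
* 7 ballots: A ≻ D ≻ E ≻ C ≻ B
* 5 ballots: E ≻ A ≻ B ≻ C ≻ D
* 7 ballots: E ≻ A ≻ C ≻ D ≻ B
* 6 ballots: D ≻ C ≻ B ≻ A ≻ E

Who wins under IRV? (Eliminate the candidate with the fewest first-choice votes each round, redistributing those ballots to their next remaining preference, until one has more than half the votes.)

Round 1: A 7, B 0, C 5, D 6, E 12. B eliminated.
Round 2: A 7, C 5, D 6, E 12. C eliminated.
Round 3: A 7, D 11, E 12. A eliminated.
Round 4: D 18, E 12. D has a majority (≥16).

D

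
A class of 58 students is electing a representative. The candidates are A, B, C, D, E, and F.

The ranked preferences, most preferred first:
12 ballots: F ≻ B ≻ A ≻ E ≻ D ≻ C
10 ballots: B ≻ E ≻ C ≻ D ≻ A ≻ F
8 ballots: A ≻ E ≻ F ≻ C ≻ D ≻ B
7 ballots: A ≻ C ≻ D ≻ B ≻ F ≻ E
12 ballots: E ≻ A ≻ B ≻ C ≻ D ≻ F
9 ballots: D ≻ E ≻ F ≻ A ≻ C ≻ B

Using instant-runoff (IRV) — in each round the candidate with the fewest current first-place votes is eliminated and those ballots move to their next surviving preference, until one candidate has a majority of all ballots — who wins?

Round 1: A 15, B 10, C 0, D 9, E 12, F 12. C eliminated.
Round 2: A 15, B 10, D 9, E 12, F 12. D eliminated.
Round 3: A 15, B 10, E 21, F 12. B eliminated.
Round 4: A 15, E 31, F 12. E has a majority (≥30).

E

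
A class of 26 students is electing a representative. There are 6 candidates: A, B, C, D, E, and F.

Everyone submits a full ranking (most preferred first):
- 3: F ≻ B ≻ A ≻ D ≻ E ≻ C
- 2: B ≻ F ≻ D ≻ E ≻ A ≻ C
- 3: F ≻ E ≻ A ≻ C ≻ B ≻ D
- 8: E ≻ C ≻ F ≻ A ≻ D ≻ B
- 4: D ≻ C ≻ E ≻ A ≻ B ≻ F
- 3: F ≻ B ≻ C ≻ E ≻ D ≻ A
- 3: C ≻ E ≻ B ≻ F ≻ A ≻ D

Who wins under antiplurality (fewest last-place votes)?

E

Last-place votes: A 3, B 8, C 5, D 6, E 0, F 4.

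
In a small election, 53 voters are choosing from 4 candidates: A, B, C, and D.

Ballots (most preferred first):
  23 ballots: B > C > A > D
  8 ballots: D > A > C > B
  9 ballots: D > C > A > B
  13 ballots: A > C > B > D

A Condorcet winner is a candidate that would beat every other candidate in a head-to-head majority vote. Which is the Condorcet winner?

C

C vs A: 32–21
C vs B: 30–23
C vs D: 36–17
C beats every other candidate.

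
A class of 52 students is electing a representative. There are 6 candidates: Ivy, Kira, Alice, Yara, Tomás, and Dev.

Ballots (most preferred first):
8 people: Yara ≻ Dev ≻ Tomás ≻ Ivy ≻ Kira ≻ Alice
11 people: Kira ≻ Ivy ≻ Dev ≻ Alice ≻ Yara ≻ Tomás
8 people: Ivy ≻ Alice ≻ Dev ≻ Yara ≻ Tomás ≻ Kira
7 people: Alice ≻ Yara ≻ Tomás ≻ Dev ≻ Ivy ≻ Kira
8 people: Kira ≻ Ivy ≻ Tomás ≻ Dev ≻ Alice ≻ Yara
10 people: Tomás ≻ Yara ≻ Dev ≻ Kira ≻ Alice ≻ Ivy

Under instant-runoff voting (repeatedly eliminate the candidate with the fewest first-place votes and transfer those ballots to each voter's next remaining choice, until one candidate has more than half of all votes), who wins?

Round 1: Ivy 8, Kira 19, Alice 7, Yara 8, Tomás 10, Dev 0. Dev eliminated.
Round 2: Ivy 8, Kira 19, Alice 7, Yara 8, Tomás 10. Alice eliminated.
Round 3: Ivy 8, Kira 19, Yara 15, Tomás 10. Ivy eliminated.
Round 4: Kira 19, Yara 23, Tomás 10. Tomás eliminated.
Round 5: Kira 19, Yara 33. Yara has a majority (≥27).

Yara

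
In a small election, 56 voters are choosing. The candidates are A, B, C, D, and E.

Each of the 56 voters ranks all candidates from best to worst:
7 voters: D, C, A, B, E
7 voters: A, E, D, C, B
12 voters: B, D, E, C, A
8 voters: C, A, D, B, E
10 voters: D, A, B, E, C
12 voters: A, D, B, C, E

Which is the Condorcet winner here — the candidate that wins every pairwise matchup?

D

D vs A: 29–27
D vs B: 44–12
D vs C: 48–8
D vs E: 49–7
D beats every other candidate.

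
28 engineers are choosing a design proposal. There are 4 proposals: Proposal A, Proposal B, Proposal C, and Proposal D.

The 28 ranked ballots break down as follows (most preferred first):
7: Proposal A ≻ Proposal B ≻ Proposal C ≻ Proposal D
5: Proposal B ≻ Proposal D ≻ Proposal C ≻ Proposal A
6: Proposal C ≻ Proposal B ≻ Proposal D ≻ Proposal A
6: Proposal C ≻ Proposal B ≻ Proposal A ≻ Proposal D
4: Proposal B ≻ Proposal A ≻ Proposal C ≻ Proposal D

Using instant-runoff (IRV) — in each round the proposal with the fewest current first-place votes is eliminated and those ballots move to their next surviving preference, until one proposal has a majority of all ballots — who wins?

Round 1: Proposal A 7, Proposal B 9, Proposal C 12, Proposal D 0. Proposal D eliminated.
Round 2: Proposal A 7, Proposal B 9, Proposal C 12. Proposal A eliminated.
Round 3: Proposal B 16, Proposal C 12. Proposal B has a majority (≥15).

Proposal B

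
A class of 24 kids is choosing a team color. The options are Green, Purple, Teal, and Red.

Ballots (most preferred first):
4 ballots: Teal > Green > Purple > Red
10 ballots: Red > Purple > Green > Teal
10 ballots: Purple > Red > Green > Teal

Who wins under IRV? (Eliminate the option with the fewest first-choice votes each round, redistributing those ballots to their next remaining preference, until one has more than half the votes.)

Purple

Round 1: Green 0, Purple 10, Teal 4, Red 10. Green eliminated.
Round 2: Purple 10, Teal 4, Red 10. Teal eliminated.
Round 3: Purple 14, Red 10. Purple has a majority (≥13).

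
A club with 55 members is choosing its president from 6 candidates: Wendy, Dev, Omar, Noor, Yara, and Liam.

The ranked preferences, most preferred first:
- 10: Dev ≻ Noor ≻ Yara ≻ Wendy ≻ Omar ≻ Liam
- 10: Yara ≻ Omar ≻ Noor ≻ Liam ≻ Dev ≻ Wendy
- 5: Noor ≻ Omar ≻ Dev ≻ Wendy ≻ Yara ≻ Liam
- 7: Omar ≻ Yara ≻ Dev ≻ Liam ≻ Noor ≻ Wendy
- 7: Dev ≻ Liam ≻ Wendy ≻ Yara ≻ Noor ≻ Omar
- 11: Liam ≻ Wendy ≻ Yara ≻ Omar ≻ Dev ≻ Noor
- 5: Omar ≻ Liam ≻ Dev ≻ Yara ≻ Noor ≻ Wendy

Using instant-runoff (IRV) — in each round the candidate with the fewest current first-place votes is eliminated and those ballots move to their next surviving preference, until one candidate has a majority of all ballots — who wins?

Round 1: Wendy 0, Dev 17, Omar 12, Noor 5, Yara 10, Liam 11. Wendy eliminated.
Round 2: Dev 17, Omar 12, Noor 5, Yara 10, Liam 11. Noor eliminated.
Round 3: Dev 17, Omar 17, Yara 10, Liam 11. Yara eliminated.
Round 4: Dev 17, Omar 27, Liam 11. Liam eliminated.
Round 5: Dev 17, Omar 38. Omar has a majority (≥28).

Omar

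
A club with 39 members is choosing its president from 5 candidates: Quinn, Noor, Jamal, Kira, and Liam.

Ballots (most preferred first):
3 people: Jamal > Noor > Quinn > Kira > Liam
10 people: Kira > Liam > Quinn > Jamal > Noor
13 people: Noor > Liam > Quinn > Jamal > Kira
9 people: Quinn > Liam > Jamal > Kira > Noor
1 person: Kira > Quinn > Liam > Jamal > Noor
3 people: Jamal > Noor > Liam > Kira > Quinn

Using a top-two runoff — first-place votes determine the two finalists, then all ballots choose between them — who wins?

Round 1 first-place votes: Quinn 9, Noor 13, Jamal 6, Kira 11, Liam 0. Noor and Kira advance.
Runoff: Noor is ranked above Kira on 19 ballots, Kira above Noor on 20.

Kira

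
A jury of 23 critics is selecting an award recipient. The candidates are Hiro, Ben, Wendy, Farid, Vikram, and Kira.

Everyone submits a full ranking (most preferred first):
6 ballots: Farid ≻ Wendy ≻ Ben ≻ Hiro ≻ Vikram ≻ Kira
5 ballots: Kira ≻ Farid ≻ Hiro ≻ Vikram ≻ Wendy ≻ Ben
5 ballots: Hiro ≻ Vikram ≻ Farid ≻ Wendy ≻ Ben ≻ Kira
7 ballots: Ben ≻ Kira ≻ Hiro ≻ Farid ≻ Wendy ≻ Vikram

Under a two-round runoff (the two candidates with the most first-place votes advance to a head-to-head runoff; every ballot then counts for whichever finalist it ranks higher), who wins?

Farid

Round 1 first-place votes: Hiro 5, Ben 7, Wendy 0, Farid 6, Vikram 0, Kira 5. Ben and Farid advance.
Runoff: Ben is ranked above Farid on 7 ballots, Farid above Ben on 16.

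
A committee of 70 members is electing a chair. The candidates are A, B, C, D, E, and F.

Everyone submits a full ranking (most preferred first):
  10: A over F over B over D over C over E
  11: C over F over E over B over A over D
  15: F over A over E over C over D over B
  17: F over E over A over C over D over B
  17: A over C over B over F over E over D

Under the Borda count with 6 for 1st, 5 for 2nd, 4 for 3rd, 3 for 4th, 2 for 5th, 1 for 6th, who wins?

F

A: 10×6 + 11×2 + 15×5 + 17×4 + 17×6 = 327
B: 10×4 + 11×3 + 15×1 + 17×1 + 17×4 = 173
C: 10×2 + 11×6 + 15×3 + 17×3 + 17×5 = 267
D: 10×3 + 11×1 + 15×2 + 17×2 + 17×1 = 122
E: 10×1 + 11×4 + 15×4 + 17×5 + 17×2 = 233
F: 10×5 + 11×5 + 15×6 + 17×6 + 17×3 = 348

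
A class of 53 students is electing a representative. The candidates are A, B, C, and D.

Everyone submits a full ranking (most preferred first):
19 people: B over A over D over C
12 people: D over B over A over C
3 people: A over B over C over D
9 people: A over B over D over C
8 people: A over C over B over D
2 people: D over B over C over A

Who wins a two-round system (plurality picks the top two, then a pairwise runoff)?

B

Round 1 first-place votes: A 20, B 19, C 0, D 14. A and B advance.
Runoff: A is ranked above B on 20 ballots, B above A on 33.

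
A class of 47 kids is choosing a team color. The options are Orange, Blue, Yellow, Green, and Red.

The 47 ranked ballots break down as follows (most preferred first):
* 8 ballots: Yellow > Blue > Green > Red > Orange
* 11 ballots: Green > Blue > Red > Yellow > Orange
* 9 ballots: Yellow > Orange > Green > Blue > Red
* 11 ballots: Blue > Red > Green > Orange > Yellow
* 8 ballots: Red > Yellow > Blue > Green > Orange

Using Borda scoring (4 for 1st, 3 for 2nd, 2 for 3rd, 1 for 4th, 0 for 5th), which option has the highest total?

Orange: 8×0 + 11×0 + 9×3 + 11×1 + 8×0 = 38
Blue: 8×3 + 11×3 + 9×1 + 11×4 + 8×2 = 126
Yellow: 8×4 + 11×1 + 9×4 + 11×0 + 8×3 = 103
Green: 8×2 + 11×4 + 9×2 + 11×2 + 8×1 = 108
Red: 8×1 + 11×2 + 9×0 + 11×3 + 8×4 = 95

Blue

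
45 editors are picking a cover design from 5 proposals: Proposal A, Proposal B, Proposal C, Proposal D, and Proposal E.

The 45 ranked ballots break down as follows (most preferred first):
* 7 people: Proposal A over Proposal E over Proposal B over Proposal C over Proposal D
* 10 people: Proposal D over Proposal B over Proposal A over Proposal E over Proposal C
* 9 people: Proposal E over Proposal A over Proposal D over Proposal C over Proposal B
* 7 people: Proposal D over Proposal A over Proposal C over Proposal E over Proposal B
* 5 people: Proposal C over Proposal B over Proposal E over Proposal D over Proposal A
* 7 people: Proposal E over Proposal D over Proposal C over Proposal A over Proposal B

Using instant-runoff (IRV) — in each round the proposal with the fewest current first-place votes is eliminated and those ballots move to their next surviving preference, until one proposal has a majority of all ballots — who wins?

Proposal E

Round 1: Proposal A 7, Proposal B 0, Proposal C 5, Proposal D 17, Proposal E 16. Proposal B eliminated.
Round 2: Proposal A 7, Proposal C 5, Proposal D 17, Proposal E 16. Proposal C eliminated.
Round 3: Proposal A 7, Proposal D 17, Proposal E 21. Proposal A eliminated.
Round 4: Proposal D 17, Proposal E 28. Proposal E has a majority (≥23).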